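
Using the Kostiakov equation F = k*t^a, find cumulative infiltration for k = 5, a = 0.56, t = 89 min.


F = k * t^a = 5 * 89^0.56
F = 5 * 12.349757

61.7488 mm


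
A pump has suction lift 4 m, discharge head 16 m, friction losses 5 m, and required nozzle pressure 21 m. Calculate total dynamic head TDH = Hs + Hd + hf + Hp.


TDH = Hs + Hd + hf + Hp = 4 + 16 + 5 + 21 = 46

46 m


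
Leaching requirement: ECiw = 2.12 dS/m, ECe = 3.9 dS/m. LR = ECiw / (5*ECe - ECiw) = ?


LR = ECiw / (5*ECe - ECiw)
LR = 2.12 / (5*3.9 - 2.12)
LR = 2.12 / 17.3800

0.1220


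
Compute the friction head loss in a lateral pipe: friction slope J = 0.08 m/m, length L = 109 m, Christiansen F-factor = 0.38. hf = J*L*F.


hf = J * L * F = 0.08 * 109 * 0.38 = 3.3136 m

3.3136 m


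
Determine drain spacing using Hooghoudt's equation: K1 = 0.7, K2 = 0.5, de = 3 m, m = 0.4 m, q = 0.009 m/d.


S^2 = 8*K2*de*m/q + 4*K1*m^2/q
S^2 = 8*0.5*3*0.4/0.009 + 4*0.7*0.4^2/0.009
S = sqrt(583.1111)

24.1477 m


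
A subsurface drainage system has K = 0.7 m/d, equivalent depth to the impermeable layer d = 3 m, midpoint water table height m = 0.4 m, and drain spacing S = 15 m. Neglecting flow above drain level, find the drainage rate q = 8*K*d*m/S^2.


q = 8*K*d*m/S^2
q = 8*0.7*3*0.4/15^2
q = 6.7200 / 225

0.0299 m/d


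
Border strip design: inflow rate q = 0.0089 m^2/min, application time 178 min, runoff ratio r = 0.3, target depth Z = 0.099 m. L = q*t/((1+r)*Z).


L = q*t/((1+r)*Z)
L = 0.0089*178/((1+0.3)*0.099)
L = 1.5842/0.1287

12.3092 m


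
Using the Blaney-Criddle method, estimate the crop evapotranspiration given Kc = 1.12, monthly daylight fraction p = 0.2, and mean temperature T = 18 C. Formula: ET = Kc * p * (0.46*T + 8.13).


ET = Kc * p * (0.46*T + 8.13)
ET = 1.12 * 0.2 * (0.46*18 + 8.13)
ET = 1.12 * 0.2 * 16.4100

3.6758 mm/day


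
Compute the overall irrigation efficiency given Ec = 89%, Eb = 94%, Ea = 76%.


Ec = 0.89, Eb = 0.94, Ea = 0.76
E = 0.89 * 0.94 * 0.76 * 100 = 63.5816%

63.5816 %


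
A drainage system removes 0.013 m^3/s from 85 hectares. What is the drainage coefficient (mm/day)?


DC = Q * 86400 / (A * 10000) * 1000
DC = 0.013 * 86400 / (85 * 10000) * 1000
DC = 1123200.0000 / 850000

1.3214 mm/day


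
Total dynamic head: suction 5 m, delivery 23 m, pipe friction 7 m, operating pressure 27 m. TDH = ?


TDH = Hs + Hd + hf + Hp = 5 + 23 + 7 + 27 = 62

62 m


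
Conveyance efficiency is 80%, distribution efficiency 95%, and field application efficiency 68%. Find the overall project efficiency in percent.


Ec = 0.8, Eb = 0.95, Ea = 0.68
E = 0.8 * 0.95 * 0.68 * 100 = 51.6800%

51.6800 %


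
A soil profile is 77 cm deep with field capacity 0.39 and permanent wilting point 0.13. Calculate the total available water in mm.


AWC = (FC - PWP) * d * 10
AWC = (0.39 - 0.13) * 77 * 10
AWC = 0.2600 * 77 * 10

200.2000 mm


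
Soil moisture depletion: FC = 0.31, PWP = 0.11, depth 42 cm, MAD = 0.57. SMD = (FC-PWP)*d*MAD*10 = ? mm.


SMD = (FC - PWP) * d * MAD * 10
SMD = (0.31 - 0.11) * 42 * 0.57 * 10
SMD = 0.2000 * 42 * 0.57 * 10

47.8800 mm


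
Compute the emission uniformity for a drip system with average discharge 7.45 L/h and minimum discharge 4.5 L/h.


EU = (q_min/q_avg)*100 = (4.5/7.45)*100 = 60.4027%

60.4027 %


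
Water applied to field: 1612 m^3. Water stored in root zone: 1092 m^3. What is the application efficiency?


Ea = V_root / V_field * 100 = 1092 / 1612 * 100 = 67.7419%

67.7419 %


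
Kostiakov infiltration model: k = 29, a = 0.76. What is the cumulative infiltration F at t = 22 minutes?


F = k * t^a = 29 * 22^0.76
F = 29 * 10.477104

303.8360 mm


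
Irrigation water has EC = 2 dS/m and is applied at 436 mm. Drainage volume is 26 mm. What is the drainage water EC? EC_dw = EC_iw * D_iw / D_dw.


EC_dw = EC_iw * D_iw / D_dw
EC_dw = 2 * 436 / 26
EC_dw = 872 / 26

33.5385 dS/m


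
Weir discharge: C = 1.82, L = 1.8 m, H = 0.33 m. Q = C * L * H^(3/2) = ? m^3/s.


Q = C * L * H^(3/2) = 1.82 * 1.8 * 0.33^1.5 = 1.82 * 1.8 * 0.189571

0.6210 m^3/s


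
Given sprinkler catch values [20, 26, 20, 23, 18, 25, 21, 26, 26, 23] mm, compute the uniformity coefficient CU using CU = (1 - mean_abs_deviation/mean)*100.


mean = 22.800000 mm
MAD = 2.440000 mm
CU = (1 - 2.440000/22.800000)*100

89.2982 %


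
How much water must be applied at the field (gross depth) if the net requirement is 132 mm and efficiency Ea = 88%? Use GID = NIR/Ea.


Ea = 88% = 0.88
GID = NIR / Ea = 132 / 0.88 = 150.0000 mm

150.0000 mm


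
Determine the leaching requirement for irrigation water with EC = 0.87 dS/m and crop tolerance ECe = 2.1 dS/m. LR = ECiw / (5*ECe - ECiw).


LR = ECiw / (5*ECe - ECiw)
LR = 0.87 / (5*2.1 - 0.87)
LR = 0.87 / 9.6300

0.0903


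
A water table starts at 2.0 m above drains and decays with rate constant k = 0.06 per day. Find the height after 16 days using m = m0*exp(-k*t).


m = m0 * exp(-k*t)
m = 2.0 * exp(-0.06 * 16)
m = 2.0 * exp(-0.9600)

0.7658 m


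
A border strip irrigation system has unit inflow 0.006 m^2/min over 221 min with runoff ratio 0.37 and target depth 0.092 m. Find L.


L = q*t/((1+r)*Z)
L = 0.006*221/((1+0.37)*0.092)
L = 1.326/0.12604

10.5205 m


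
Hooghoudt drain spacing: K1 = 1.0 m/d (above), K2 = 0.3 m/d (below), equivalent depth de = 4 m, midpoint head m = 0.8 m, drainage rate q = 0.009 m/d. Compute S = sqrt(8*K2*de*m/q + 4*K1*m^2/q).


S^2 = 8*K2*de*m/q + 4*K1*m^2/q
S^2 = 8*0.3*4*0.8/0.009 + 4*1.0*0.8^2/0.009
S = sqrt(1137.7778)

33.7310 m


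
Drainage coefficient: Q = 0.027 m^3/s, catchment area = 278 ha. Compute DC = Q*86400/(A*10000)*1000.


DC = Q * 86400 / (A * 10000) * 1000
DC = 0.027 * 86400 / (278 * 10000) * 1000
DC = 2332800.0000 / 2780000

0.8391 mm/day


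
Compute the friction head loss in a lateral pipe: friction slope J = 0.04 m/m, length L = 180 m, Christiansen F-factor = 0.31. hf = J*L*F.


hf = J * L * F = 0.04 * 180 * 0.31 = 2.2320 m

2.2320 m


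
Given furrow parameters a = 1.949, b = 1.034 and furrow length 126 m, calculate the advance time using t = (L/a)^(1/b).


t = (L/a)^(1/b)
t = (126/1.949)^(1/1.034)
t = 64.648538^(1/1.034)

56.3669 min


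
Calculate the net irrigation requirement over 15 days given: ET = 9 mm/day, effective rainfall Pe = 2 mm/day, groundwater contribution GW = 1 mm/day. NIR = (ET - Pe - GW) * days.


Daily deficit = ET - Pe - GW = 9 - 2 - 1 = 6 mm/day
NIR = 6 * 15 = 90 mm

90.0000 mm


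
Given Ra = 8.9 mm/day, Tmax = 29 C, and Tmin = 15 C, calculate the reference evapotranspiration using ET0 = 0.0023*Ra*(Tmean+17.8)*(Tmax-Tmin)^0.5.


Tmean = (Tmax + Tmin)/2 = (29 + 15)/2 = 22.0
ET0 = 0.0023 * 8.9 * (22.0 + 17.8) * sqrt(29 - 15)
ET0 = 0.0023 * 8.9 * 39.8 * 3.741657

3.0484 mm/day


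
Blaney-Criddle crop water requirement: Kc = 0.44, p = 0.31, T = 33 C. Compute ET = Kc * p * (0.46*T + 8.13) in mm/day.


ET = Kc * p * (0.46*T + 8.13)
ET = 0.44 * 0.31 * (0.46*33 + 8.13)
ET = 0.44 * 0.31 * 23.3100

3.1795 mm/day


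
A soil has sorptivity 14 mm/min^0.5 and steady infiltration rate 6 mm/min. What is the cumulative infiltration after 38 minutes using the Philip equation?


F = S*sqrt(t) + A*t
F = 14*sqrt(38) + 6*38
F = 14*6.164414 + 228

314.3018 mm


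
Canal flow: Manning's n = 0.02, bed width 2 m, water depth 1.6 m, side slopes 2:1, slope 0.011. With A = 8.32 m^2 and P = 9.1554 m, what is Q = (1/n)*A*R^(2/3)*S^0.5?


R = A/P = 8.32/9.1554 = 0.908753
Q = (1/0.02) * 8.32 * 0.908753^(2/3) * 0.011^0.5

40.9343 m^3/s


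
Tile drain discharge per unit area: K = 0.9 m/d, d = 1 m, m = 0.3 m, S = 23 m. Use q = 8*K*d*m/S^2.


q = 8*K*d*m/S^2
q = 8*0.9*1*0.3/23^2
q = 2.1600 / 529

0.0041 m/d


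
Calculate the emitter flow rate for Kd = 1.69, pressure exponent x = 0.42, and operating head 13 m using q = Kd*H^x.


q = Kd * H^x = 1.69 * 13^0.42 = 1.69 * 2.936677

4.9630 L/h


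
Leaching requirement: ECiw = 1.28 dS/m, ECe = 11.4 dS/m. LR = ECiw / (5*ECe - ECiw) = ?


LR = ECiw / (5*ECe - ECiw)
LR = 1.28 / (5*11.4 - 1.28)
LR = 1.28 / 55.7200

0.0230


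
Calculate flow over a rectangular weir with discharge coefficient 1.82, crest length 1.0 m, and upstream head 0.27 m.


Q = C * L * H^(3/2) = 1.82 * 1.0 * 0.27^1.5 = 1.82 * 1.0 * 0.140296

0.2553 m^3/s


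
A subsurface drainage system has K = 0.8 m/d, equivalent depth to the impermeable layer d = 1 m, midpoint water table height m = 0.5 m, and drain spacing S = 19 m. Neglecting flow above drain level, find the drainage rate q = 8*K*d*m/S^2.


q = 8*K*d*m/S^2
q = 8*0.8*1*0.5/19^2
q = 3.2000 / 361

0.0089 m/d


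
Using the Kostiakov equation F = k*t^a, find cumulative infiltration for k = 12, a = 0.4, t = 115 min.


F = k * t^a = 12 * 115^0.4
F = 12 * 6.672355

80.0683 mm


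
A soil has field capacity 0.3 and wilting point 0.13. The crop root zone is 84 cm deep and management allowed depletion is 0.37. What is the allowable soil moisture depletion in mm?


SMD = (FC - PWP) * d * MAD * 10
SMD = (0.3 - 0.13) * 84 * 0.37 * 10
SMD = 0.1700 * 84 * 0.37 * 10

52.8360 mm


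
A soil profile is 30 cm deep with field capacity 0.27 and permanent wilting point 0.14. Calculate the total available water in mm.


AWC = (FC - PWP) * d * 10
AWC = (0.27 - 0.14) * 30 * 10
AWC = 0.1300 * 30 * 10

39.0000 mm


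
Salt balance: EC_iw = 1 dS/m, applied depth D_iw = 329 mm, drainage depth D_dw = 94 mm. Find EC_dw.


EC_dw = EC_iw * D_iw / D_dw
EC_dw = 1 * 329 / 94
EC_dw = 329 / 94

3.5000 dS/m


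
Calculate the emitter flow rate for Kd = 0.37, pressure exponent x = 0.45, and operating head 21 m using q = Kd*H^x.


q = Kd * H^x = 0.37 * 21^0.45 = 0.37 * 3.935489

1.4561 L/h


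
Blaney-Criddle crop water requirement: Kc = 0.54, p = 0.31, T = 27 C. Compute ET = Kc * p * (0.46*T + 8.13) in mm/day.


ET = Kc * p * (0.46*T + 8.13)
ET = 0.54 * 0.31 * (0.46*27 + 8.13)
ET = 0.54 * 0.31 * 20.5500

3.4401 mm/day


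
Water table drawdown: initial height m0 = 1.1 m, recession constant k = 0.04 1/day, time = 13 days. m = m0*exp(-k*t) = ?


m = m0 * exp(-k*t)
m = 1.1 * exp(-0.04 * 13)
m = 1.1 * exp(-0.5200)

0.6540 m


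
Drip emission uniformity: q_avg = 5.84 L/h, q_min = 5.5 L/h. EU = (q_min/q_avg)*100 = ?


EU = (q_min/q_avg)*100 = (5.5/5.84)*100 = 94.1781%

94.1781 %


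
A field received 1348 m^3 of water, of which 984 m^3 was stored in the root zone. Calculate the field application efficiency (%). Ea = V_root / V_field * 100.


Ea = V_root / V_field * 100 = 984 / 1348 * 100 = 72.9970%

72.9970 %


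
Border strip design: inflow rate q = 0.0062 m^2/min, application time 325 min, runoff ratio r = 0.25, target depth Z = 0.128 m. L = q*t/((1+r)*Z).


L = q*t/((1+r)*Z)
L = 0.0062*325/((1+0.25)*0.128)
L = 2.015/0.16

12.5938 m


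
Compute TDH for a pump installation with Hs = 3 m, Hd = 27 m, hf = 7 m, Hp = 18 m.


TDH = Hs + Hd + hf + Hp = 3 + 27 + 7 + 18 = 55

55 m


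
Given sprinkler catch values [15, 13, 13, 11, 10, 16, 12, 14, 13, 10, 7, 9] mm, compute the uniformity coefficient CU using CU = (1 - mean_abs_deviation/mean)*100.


mean = 11.916667 mm
MAD = 2.097222 mm
CU = (1 - 2.097222/11.916667)*100

82.4009 %


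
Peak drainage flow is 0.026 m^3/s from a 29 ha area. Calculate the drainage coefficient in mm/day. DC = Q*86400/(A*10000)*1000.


DC = Q * 86400 / (A * 10000) * 1000
DC = 0.026 * 86400 / (29 * 10000) * 1000
DC = 2246400.0000 / 290000

7.7462 mm/day


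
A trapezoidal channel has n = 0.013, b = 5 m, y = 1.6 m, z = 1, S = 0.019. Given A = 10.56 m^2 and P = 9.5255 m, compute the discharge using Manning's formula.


R = A/P = 10.56/9.5255 = 1.108603
Q = (1/0.013) * 10.56 * 1.108603^(2/3) * 0.019^0.5

119.9356 m^3/s


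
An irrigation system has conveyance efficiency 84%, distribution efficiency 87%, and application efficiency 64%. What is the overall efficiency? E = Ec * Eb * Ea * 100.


Ec = 0.84, Eb = 0.87, Ea = 0.64
E = 0.84 * 0.87 * 0.64 * 100 = 46.7712%

46.7712 %


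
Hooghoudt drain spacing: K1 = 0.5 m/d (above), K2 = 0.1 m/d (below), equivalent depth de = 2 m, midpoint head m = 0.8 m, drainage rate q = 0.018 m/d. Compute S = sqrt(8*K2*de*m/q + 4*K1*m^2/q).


S^2 = 8*K2*de*m/q + 4*K1*m^2/q
S^2 = 8*0.1*2*0.8/0.018 + 4*0.5*0.8^2/0.018
S = sqrt(142.2222)

11.9257 m


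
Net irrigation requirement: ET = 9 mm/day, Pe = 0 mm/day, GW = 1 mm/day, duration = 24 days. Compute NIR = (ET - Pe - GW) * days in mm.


Daily deficit = ET - Pe - GW = 9 - 0 - 1 = 8 mm/day
NIR = 8 * 24 = 192 mm

192.0000 mm


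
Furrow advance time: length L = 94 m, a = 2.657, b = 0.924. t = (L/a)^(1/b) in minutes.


t = (L/a)^(1/b)
t = (94/2.657)^(1/0.924)
t = 35.378246^(1/0.924)

47.4375 min


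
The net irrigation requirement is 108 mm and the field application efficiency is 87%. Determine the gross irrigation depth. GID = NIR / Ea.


Ea = 87% = 0.87
GID = NIR / Ea = 108 / 0.87 = 124.1379 mm

124.1379 mm


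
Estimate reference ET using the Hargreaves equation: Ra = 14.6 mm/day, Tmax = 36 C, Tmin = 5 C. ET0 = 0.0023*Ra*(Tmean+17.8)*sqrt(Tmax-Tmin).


Tmean = (Tmax + Tmin)/2 = (36 + 5)/2 = 20.5
ET0 = 0.0023 * 14.6 * (20.5 + 17.8) * sqrt(36 - 5)
ET0 = 0.0023 * 14.6 * 38.3 * 5.567764

7.1608 mm/day


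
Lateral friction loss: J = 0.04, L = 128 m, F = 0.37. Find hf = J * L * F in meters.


hf = J * L * F = 0.04 * 128 * 0.37 = 1.8944 m

1.8944 m


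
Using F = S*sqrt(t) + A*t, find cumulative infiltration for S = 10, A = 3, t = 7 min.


F = S*sqrt(t) + A*t
F = 10*sqrt(7) + 3*7
F = 10*2.645751 + 21

47.4575 mm


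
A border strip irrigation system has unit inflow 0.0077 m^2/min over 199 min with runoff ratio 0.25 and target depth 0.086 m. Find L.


L = q*t/((1+r)*Z)
L = 0.0077*199/((1+0.25)*0.086)
L = 1.5323/0.1075

14.2540 m


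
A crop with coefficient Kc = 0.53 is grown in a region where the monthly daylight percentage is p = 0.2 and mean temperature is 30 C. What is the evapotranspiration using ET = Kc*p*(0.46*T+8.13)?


ET = Kc * p * (0.46*T + 8.13)
ET = 0.53 * 0.2 * (0.46*30 + 8.13)
ET = 0.53 * 0.2 * 21.9300

2.3246 mm/day


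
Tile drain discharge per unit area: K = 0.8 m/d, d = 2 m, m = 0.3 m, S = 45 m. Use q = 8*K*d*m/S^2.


q = 8*K*d*m/S^2
q = 8*0.8*2*0.3/45^2
q = 3.8400 / 2025

0.0019 m/d


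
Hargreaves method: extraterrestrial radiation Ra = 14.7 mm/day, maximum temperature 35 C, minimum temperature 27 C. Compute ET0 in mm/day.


Tmean = (Tmax + Tmin)/2 = (35 + 27)/2 = 31.0
ET0 = 0.0023 * 14.7 * (31.0 + 17.8) * sqrt(35 - 27)
ET0 = 0.0023 * 14.7 * 48.8 * 2.828427

4.6667 mm/day


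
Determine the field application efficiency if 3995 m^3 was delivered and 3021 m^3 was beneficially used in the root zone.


Ea = V_root / V_field * 100 = 3021 / 3995 * 100 = 75.6195%

75.6195 %


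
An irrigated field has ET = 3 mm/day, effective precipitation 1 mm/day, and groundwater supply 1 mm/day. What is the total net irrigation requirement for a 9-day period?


Daily deficit = ET - Pe - GW = 3 - 1 - 1 = 1 mm/day
NIR = 1 * 9 = 9 mm

9.0000 mm


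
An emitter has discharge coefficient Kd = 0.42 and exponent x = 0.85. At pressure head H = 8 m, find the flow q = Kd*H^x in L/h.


q = Kd * H^x = 0.42 * 8^0.85 = 0.42 * 5.856343

2.4597 L/h


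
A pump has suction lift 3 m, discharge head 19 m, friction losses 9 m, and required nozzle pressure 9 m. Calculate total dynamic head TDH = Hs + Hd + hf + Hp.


TDH = Hs + Hd + hf + Hp = 3 + 19 + 9 + 9 = 40

40 m


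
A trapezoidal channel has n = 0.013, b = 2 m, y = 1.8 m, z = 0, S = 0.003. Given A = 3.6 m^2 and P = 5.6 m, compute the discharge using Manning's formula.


R = A/P = 3.6/5.6 = 0.642857
Q = (1/0.013) * 3.6 * 0.642857^(2/3) * 0.003^0.5

11.2979 m^3/s


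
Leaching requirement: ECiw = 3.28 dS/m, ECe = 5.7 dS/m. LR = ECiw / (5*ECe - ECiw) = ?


LR = ECiw / (5*ECe - ECiw)
LR = 3.28 / (5*5.7 - 3.28)
LR = 3.28 / 25.2200

0.1301


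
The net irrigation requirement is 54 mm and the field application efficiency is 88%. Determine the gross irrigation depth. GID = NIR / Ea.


Ea = 88% = 0.88
GID = NIR / Ea = 54 / 0.88 = 61.3636 mm

61.3636 mm


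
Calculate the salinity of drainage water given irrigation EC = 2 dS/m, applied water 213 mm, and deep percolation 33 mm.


EC_dw = EC_iw * D_iw / D_dw
EC_dw = 2 * 213 / 33
EC_dw = 426 / 33

12.9091 dS/m


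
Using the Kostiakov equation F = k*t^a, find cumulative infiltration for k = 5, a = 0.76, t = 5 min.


F = k * t^a = 5 * 5^0.76
F = 5 * 3.397952

16.9898 mm


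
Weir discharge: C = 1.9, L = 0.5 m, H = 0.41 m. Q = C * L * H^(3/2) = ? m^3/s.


Q = C * L * H^(3/2) = 1.9 * 0.5 * 0.41^1.5 = 1.9 * 0.5 * 0.262528

0.2494 m^3/s


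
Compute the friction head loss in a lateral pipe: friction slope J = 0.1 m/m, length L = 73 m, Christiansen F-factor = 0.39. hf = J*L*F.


hf = J * L * F = 0.1 * 73 * 0.39 = 2.8470 m

2.8470 m


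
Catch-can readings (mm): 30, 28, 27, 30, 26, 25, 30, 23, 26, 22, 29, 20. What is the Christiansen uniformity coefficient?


mean = 26.333333 mm
MAD = 2.666667 mm
CU = (1 - 2.666667/26.333333)*100

89.8734 %


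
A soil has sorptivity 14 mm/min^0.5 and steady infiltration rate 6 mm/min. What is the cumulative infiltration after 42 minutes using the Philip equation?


F = S*sqrt(t) + A*t
F = 14*sqrt(42) + 6*42
F = 14*6.480741 + 252

342.7304 mm


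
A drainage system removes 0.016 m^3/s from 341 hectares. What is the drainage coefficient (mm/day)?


DC = Q * 86400 / (A * 10000) * 1000
DC = 0.016 * 86400 / (341 * 10000) * 1000
DC = 1382400.0000 / 3410000

0.4054 mm/day


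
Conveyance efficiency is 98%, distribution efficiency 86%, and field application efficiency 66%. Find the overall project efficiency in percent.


Ec = 0.98, Eb = 0.86, Ea = 0.66
E = 0.98 * 0.86 * 0.66 * 100 = 55.6248%

55.6248 %


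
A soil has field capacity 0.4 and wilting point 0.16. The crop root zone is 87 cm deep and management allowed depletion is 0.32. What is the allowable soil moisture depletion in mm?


SMD = (FC - PWP) * d * MAD * 10
SMD = (0.4 - 0.16) * 87 * 0.32 * 10
SMD = 0.2400 * 87 * 0.32 * 10

66.8160 mm


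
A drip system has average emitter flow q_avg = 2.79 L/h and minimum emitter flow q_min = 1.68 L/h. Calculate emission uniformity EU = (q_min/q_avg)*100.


EU = (q_min/q_avg)*100 = (1.68/2.79)*100 = 60.2151%

60.2151 %


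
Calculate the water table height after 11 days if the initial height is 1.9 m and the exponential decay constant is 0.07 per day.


m = m0 * exp(-k*t)
m = 1.9 * exp(-0.07 * 11)
m = 1.9 * exp(-0.7700)

0.8797 m


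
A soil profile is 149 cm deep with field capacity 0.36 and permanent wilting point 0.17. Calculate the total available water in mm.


AWC = (FC - PWP) * d * 10
AWC = (0.36 - 0.17) * 149 * 10
AWC = 0.1900 * 149 * 10

283.1000 mm


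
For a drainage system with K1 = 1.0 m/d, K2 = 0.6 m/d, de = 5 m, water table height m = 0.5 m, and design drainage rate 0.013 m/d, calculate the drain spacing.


S^2 = 8*K2*de*m/q + 4*K1*m^2/q
S^2 = 8*0.6*5*0.5/0.013 + 4*1.0*0.5^2/0.013
S = sqrt(1000.0000)

31.6228 m


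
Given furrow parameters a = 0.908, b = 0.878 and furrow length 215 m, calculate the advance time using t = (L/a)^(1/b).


t = (L/a)^(1/b)
t = (215/0.908)^(1/0.878)
t = 236.784141^(1/0.878)

506.1439 min


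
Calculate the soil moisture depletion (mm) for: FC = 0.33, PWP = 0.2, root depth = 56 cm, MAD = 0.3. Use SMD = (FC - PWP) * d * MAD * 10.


SMD = (FC - PWP) * d * MAD * 10
SMD = (0.33 - 0.2) * 56 * 0.3 * 10
SMD = 0.1300 * 56 * 0.3 * 10

21.8400 mm


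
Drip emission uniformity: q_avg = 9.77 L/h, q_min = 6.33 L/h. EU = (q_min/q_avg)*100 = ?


EU = (q_min/q_avg)*100 = (6.33/9.77)*100 = 64.7902%

64.7902 %


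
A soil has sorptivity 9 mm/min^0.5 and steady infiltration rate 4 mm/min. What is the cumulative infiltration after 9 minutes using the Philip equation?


F = S*sqrt(t) + A*t
F = 9*sqrt(9) + 4*9
F = 9*3.000000 + 36

63.0000 mm


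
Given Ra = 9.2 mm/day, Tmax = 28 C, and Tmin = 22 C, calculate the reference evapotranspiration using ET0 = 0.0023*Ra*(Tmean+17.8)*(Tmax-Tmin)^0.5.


Tmean = (Tmax + Tmin)/2 = (28 + 22)/2 = 25.0
ET0 = 0.0023 * 9.2 * (25.0 + 17.8) * sqrt(28 - 22)
ET0 = 0.0023 * 9.2 * 42.8 * 2.449490

2.2184 mm/day


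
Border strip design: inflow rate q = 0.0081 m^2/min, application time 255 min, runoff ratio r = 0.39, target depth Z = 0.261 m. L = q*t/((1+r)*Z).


L = q*t/((1+r)*Z)
L = 0.0081*255/((1+0.39)*0.261)
L = 2.0655/0.36279

5.6934 m


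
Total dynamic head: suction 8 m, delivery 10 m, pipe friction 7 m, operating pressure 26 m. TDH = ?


TDH = Hs + Hd + hf + Hp = 8 + 10 + 7 + 26 = 51

51 m


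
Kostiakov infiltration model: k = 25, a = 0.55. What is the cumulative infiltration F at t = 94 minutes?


F = k * t^a = 25 * 94^0.55
F = 25 * 12.168031

304.2008 mm


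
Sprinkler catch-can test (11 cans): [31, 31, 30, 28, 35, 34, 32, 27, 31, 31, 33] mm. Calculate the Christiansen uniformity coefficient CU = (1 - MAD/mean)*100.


mean = 31.181818 mm
MAD = 1.685950 mm
CU = (1 - 1.685950/31.181818)*100

94.5932 %


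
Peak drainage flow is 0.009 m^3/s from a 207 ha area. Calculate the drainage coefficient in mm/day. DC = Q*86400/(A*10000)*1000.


DC = Q * 86400 / (A * 10000) * 1000
DC = 0.009 * 86400 / (207 * 10000) * 1000
DC = 777600.0000 / 2070000

0.3757 mm/day


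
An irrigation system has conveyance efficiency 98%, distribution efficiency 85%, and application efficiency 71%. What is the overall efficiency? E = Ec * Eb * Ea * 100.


Ec = 0.98, Eb = 0.85, Ea = 0.71
E = 0.98 * 0.85 * 0.71 * 100 = 59.1430%

59.1430 %


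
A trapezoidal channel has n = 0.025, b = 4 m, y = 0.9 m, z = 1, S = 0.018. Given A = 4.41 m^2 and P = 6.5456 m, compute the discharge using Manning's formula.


R = A/P = 4.41/6.5456 = 0.673735
Q = (1/0.025) * 4.41 * 0.673735^(2/3) * 0.018^0.5

18.1884 m^3/s


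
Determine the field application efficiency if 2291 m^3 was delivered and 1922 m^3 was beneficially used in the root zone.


Ea = V_root / V_field * 100 = 1922 / 2291 * 100 = 83.8935%

83.8935 %


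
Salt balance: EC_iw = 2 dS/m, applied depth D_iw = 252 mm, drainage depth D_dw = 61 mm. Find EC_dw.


EC_dw = EC_iw * D_iw / D_dw
EC_dw = 2 * 252 / 61
EC_dw = 504 / 61

8.2623 dS/m


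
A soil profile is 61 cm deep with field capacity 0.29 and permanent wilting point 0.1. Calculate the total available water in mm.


AWC = (FC - PWP) * d * 10
AWC = (0.29 - 0.1) * 61 * 10
AWC = 0.1900 * 61 * 10

115.9000 mm


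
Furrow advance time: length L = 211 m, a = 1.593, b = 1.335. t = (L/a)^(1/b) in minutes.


t = (L/a)^(1/b)
t = (211/1.593)^(1/1.335)
t = 132.454488^(1/1.335)

38.8654 min


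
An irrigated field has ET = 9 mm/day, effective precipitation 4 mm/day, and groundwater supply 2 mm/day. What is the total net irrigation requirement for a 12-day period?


Daily deficit = ET - Pe - GW = 9 - 4 - 2 = 3 mm/day
NIR = 3 * 12 = 36 mm

36.0000 mm


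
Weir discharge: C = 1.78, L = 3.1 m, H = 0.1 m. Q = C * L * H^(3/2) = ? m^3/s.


Q = C * L * H^(3/2) = 1.78 * 3.1 * 0.1^1.5 = 1.78 * 3.1 * 0.031623

0.1745 m^3/s


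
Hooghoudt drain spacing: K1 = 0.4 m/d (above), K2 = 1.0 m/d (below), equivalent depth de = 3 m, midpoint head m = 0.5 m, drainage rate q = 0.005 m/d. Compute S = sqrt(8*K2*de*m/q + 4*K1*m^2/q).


S^2 = 8*K2*de*m/q + 4*K1*m^2/q
S^2 = 8*1.0*3*0.5/0.005 + 4*0.4*0.5^2/0.005
S = sqrt(2480.0000)

49.7996 m


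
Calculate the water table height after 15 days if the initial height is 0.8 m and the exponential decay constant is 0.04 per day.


m = m0 * exp(-k*t)
m = 0.8 * exp(-0.04 * 15)
m = 0.8 * exp(-0.6000)

0.4390 m


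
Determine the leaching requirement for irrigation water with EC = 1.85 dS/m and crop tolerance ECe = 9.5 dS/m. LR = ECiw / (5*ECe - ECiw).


LR = ECiw / (5*ECe - ECiw)
LR = 1.85 / (5*9.5 - 1.85)
LR = 1.85 / 45.6500

0.0405


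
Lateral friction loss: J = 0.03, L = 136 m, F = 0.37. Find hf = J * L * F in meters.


hf = J * L * F = 0.03 * 136 * 0.37 = 1.5096 m

1.5096 m


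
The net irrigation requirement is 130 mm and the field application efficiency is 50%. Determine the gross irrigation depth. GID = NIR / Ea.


Ea = 50% = 0.5
GID = NIR / Ea = 130 / 0.5 = 260.0000 mm

260.0000 mm


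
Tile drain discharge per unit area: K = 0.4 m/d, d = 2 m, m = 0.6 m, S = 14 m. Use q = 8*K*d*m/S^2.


q = 8*K*d*m/S^2
q = 8*0.4*2*0.6/14^2
q = 3.8400 / 196

0.0196 m/d


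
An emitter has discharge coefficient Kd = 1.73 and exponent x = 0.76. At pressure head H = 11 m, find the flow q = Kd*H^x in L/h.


q = Kd * H^x = 1.73 * 11^0.76 = 1.73 * 6.186691

10.7030 L/h


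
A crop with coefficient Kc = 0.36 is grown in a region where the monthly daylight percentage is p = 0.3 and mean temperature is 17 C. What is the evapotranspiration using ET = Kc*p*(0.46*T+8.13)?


ET = Kc * p * (0.46*T + 8.13)
ET = 0.36 * 0.3 * (0.46*17 + 8.13)
ET = 0.36 * 0.3 * 15.9500

1.7226 mm/day


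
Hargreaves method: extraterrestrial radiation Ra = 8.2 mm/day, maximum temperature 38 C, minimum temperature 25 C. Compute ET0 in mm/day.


Tmean = (Tmax + Tmin)/2 = (38 + 25)/2 = 31.5
ET0 = 0.0023 * 8.2 * (31.5 + 17.8) * sqrt(38 - 25)
ET0 = 0.0023 * 8.2 * 49.3 * 3.605551

3.3524 mm/day


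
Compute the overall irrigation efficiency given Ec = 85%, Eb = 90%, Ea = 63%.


Ec = 0.85, Eb = 0.9, Ea = 0.63
E = 0.85 * 0.9 * 0.63 * 100 = 48.1950%

48.1950 %


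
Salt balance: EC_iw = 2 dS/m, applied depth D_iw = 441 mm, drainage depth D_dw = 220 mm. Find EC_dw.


EC_dw = EC_iw * D_iw / D_dw
EC_dw = 2 * 441 / 220
EC_dw = 882 / 220

4.0091 dS/m


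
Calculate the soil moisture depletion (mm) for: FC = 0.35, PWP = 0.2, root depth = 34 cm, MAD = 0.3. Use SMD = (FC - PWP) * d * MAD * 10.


SMD = (FC - PWP) * d * MAD * 10
SMD = (0.35 - 0.2) * 34 * 0.3 * 10
SMD = 0.1500 * 34 * 0.3 * 10

15.3000 mm


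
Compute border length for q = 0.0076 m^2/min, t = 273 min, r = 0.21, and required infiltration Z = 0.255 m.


L = q*t/((1+r)*Z)
L = 0.0076*273/((1+0.21)*0.255)
L = 2.0748/0.30855

6.7244 m


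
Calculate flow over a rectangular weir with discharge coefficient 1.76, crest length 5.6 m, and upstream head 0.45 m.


Q = C * L * H^(3/2) = 1.76 * 5.6 * 0.45^1.5 = 1.76 * 5.6 * 0.301869

2.9752 m^3/s


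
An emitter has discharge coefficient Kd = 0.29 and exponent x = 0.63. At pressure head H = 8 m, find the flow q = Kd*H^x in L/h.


q = Kd * H^x = 0.29 * 8^0.63 = 0.29 * 3.706352

1.0748 L/h


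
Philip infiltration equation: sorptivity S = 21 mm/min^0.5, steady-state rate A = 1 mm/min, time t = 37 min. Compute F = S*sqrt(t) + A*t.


F = S*sqrt(t) + A*t
F = 21*sqrt(37) + 1*37
F = 21*6.082763 + 37

164.7380 mm


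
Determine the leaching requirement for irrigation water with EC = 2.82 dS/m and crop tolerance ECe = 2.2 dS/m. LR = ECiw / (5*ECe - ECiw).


LR = ECiw / (5*ECe - ECiw)
LR = 2.82 / (5*2.2 - 2.82)
LR = 2.82 / 8.1800

0.3447


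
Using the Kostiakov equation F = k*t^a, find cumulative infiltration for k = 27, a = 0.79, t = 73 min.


F = k * t^a = 27 * 73^0.79
F = 27 * 29.650025

800.5507 mm


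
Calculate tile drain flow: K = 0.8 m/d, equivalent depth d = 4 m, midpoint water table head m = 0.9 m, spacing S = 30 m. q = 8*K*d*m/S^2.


q = 8*K*d*m/S^2
q = 8*0.8*4*0.9/30^2
q = 23.0400 / 900

0.0256 m/d


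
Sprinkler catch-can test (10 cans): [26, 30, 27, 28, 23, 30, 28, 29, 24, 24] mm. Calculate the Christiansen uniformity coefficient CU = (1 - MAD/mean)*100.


mean = 26.900000 mm
MAD = 2.120000 mm
CU = (1 - 2.120000/26.900000)*100

92.1190 %


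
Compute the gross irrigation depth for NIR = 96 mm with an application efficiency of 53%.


Ea = 53% = 0.53
GID = NIR / Ea = 96 / 0.53 = 181.1321 mm

181.1321 mm


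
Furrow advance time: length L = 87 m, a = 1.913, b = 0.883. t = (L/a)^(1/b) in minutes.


t = (L/a)^(1/b)
t = (87/1.913)^(1/0.883)
t = 45.478306^(1/0.883)

75.4168 min


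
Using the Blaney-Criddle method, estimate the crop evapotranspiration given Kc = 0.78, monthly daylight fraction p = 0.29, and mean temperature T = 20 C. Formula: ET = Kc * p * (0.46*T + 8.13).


ET = Kc * p * (0.46*T + 8.13)
ET = 0.78 * 0.29 * (0.46*20 + 8.13)
ET = 0.78 * 0.29 * 17.3300

3.9200 mm/day


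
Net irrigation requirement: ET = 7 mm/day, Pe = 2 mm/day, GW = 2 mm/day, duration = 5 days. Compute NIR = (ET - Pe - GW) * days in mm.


Daily deficit = ET - Pe - GW = 7 - 2 - 2 = 3 mm/day
NIR = 3 * 5 = 15 mm

15.0000 mm


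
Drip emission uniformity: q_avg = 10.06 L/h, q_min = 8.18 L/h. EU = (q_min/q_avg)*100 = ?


EU = (q_min/q_avg)*100 = (8.18/10.06)*100 = 81.3121%

81.3121 %


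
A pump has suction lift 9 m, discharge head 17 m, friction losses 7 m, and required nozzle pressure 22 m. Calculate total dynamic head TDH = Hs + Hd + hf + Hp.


TDH = Hs + Hd + hf + Hp = 9 + 17 + 7 + 22 = 55

55 m


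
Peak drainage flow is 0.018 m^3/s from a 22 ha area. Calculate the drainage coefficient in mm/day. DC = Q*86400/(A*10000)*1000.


DC = Q * 86400 / (A * 10000) * 1000
DC = 0.018 * 86400 / (22 * 10000) * 1000
DC = 1555200.0000 / 220000

7.0691 mm/day


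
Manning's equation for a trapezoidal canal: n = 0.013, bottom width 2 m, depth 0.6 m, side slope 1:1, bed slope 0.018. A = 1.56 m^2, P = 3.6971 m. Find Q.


R = A/P = 1.56/3.6971 = 0.421952
Q = (1/0.013) * 1.56 * 0.421952^(2/3) * 0.018^0.5

9.0572 m^3/s


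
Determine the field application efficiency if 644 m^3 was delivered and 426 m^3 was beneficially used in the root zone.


Ea = V_root / V_field * 100 = 426 / 644 * 100 = 66.1491%

66.1491 %


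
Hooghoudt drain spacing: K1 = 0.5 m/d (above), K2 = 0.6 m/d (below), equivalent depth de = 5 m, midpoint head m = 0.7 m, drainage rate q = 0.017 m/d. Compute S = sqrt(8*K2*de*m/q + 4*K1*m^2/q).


S^2 = 8*K2*de*m/q + 4*K1*m^2/q
S^2 = 8*0.6*5*0.7/0.017 + 4*0.5*0.7^2/0.017
S = sqrt(1045.8824)

32.3401 m


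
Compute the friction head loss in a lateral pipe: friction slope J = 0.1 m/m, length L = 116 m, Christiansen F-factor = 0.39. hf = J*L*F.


hf = J * L * F = 0.1 * 116 * 0.39 = 4.5240 m

4.5240 m


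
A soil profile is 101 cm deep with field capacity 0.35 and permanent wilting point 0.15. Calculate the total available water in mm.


AWC = (FC - PWP) * d * 10
AWC = (0.35 - 0.15) * 101 * 10
AWC = 0.2000 * 101 * 10

202.0000 mm


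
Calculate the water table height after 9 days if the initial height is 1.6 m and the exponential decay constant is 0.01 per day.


m = m0 * exp(-k*t)
m = 1.6 * exp(-0.01 * 9)
m = 1.6 * exp(-0.0900)

1.4623 m


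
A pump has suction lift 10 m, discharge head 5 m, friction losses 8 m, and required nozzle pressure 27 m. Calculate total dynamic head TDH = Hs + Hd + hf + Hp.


TDH = Hs + Hd + hf + Hp = 10 + 5 + 8 + 27 = 50

50 m


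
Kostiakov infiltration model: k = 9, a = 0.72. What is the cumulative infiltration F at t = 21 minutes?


F = k * t^a = 9 * 21^0.72
F = 9 * 8.953604

80.5824 mm


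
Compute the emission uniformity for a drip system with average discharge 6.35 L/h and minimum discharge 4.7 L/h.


EU = (q_min/q_avg)*100 = (4.7/6.35)*100 = 74.0157%

74.0157 %


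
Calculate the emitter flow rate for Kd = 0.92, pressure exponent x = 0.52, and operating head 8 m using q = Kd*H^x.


q = Kd * H^x = 0.92 * 8^0.52 = 0.92 * 2.948538

2.7127 L/h


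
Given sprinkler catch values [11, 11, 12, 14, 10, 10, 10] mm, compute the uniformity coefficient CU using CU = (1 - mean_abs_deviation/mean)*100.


mean = 11.142857 mm
MAD = 1.061224 mm
CU = (1 - 1.061224/11.142857)*100

90.4762 %


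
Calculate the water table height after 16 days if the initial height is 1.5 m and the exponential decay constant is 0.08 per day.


m = m0 * exp(-k*t)
m = 1.5 * exp(-0.08 * 16)
m = 1.5 * exp(-1.2800)

0.4171 m


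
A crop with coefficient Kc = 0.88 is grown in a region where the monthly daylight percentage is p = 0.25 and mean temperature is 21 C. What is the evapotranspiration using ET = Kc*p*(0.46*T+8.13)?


ET = Kc * p * (0.46*T + 8.13)
ET = 0.88 * 0.25 * (0.46*21 + 8.13)
ET = 0.88 * 0.25 * 17.7900

3.9138 mm/day


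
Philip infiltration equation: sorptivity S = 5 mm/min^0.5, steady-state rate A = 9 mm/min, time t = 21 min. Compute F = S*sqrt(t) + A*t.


F = S*sqrt(t) + A*t
F = 5*sqrt(21) + 9*21
F = 5*4.582576 + 189

211.9129 mm


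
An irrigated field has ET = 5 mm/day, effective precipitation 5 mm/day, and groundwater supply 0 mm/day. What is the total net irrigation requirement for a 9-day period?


Daily deficit = ET - Pe - GW = 5 - 5 - 0 = 0 mm/day
NIR = 0 * 9 = 0 mm

0 mm


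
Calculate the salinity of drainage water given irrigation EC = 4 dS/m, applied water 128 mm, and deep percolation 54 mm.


EC_dw = EC_iw * D_iw / D_dw
EC_dw = 4 * 128 / 54
EC_dw = 512 / 54

9.4815 dS/m


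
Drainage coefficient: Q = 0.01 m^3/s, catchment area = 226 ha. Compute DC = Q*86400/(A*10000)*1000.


DC = Q * 86400 / (A * 10000) * 1000
DC = 0.01 * 86400 / (226 * 10000) * 1000
DC = 864000.0000 / 2260000

0.3823 mm/day


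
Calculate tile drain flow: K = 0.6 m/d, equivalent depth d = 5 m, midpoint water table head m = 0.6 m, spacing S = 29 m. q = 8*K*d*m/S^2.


q = 8*K*d*m/S^2
q = 8*0.6*5*0.6/29^2
q = 14.4000 / 841

0.0171 m/d


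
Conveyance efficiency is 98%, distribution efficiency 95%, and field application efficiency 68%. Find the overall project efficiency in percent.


Ec = 0.98, Eb = 0.95, Ea = 0.68
E = 0.98 * 0.95 * 0.68 * 100 = 63.3080%

63.3080 %


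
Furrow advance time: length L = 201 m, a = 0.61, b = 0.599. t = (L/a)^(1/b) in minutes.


t = (L/a)^(1/b)
t = (201/0.61)^(1/0.599)
t = 329.508197^(1/0.599)

15975.3159 min


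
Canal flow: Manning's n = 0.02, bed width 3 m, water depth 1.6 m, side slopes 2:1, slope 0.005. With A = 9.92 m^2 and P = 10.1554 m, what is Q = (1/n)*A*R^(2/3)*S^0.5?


R = A/P = 9.92/10.1554 = 0.976820
Q = (1/0.02) * 9.92 * 0.976820^(2/3) * 0.005^0.5

34.5284 m^3/s


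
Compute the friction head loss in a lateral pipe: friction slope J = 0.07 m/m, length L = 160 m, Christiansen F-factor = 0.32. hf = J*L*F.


hf = J * L * F = 0.07 * 160 * 0.32 = 3.5840 m

3.5840 m


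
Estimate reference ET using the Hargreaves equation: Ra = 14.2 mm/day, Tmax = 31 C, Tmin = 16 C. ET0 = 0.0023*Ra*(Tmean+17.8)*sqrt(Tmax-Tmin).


Tmean = (Tmax + Tmin)/2 = (31 + 16)/2 = 23.5
ET0 = 0.0023 * 14.2 * (23.5 + 17.8) * sqrt(31 - 16)
ET0 = 0.0023 * 14.2 * 41.3 * 3.872983

5.2241 mm/day


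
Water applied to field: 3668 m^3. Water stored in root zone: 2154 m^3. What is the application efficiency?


Ea = V_root / V_field * 100 = 2154 / 3668 * 100 = 58.7241%

58.7241 %


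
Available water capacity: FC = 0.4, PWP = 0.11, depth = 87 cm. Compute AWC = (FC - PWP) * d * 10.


AWC = (FC - PWP) * d * 10
AWC = (0.4 - 0.11) * 87 * 10
AWC = 0.2900 * 87 * 10

252.3000 mm


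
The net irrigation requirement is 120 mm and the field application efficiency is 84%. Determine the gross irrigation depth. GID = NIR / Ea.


Ea = 84% = 0.84
GID = NIR / Ea = 120 / 0.84 = 142.8571 mm

142.8571 mm


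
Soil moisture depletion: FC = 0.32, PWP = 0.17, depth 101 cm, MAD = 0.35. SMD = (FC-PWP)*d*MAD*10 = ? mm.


SMD = (FC - PWP) * d * MAD * 10
SMD = (0.32 - 0.17) * 101 * 0.35 * 10
SMD = 0.1500 * 101 * 0.35 * 10

53.0250 mm


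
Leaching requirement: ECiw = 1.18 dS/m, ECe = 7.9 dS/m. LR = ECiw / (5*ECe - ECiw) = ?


LR = ECiw / (5*ECe - ECiw)
LR = 1.18 / (5*7.9 - 1.18)
LR = 1.18 / 38.3200

0.0308


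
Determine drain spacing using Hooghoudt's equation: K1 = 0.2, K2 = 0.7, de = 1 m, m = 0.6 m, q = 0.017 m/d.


S^2 = 8*K2*de*m/q + 4*K1*m^2/q
S^2 = 8*0.7*1*0.6/0.017 + 4*0.2*0.6^2/0.017
S = sqrt(214.5882)

14.6488 m


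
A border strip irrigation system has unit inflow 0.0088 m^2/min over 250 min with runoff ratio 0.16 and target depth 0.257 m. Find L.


L = q*t/((1+r)*Z)
L = 0.0088*250/((1+0.16)*0.257)
L = 2.2/0.29812

7.3796 m


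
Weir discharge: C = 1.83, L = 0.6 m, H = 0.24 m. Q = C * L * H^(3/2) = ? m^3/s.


Q = C * L * H^(3/2) = 1.83 * 0.6 * 0.24^1.5 = 1.83 * 0.6 * 0.117576

0.1291 m^3/s


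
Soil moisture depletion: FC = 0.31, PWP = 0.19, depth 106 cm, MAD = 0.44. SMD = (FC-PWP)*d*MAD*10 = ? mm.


SMD = (FC - PWP) * d * MAD * 10
SMD = (0.31 - 0.19) * 106 * 0.44 * 10
SMD = 0.1200 * 106 * 0.44 * 10

55.9680 mm


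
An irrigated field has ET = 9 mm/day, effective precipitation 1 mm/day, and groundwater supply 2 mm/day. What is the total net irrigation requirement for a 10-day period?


Daily deficit = ET - Pe - GW = 9 - 1 - 2 = 6 mm/day
NIR = 6 * 10 = 60 mm

60.0000 mm


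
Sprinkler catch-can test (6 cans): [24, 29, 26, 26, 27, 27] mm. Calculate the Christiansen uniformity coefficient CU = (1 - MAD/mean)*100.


mean = 26.500000 mm
MAD = 1.166667 mm
CU = (1 - 1.166667/26.500000)*100

95.5975 %


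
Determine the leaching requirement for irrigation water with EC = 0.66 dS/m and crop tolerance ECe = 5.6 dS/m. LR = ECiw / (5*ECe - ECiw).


LR = ECiw / (5*ECe - ECiw)
LR = 0.66 / (5*5.6 - 0.66)
LR = 0.66 / 27.3400

0.0241


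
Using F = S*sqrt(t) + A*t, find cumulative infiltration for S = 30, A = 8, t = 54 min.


F = S*sqrt(t) + A*t
F = 30*sqrt(54) + 8*54
F = 30*7.348469 + 432

652.4541 mm


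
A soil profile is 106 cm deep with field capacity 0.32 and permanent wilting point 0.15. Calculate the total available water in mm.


AWC = (FC - PWP) * d * 10
AWC = (0.32 - 0.15) * 106 * 10
AWC = 0.1700 * 106 * 10

180.2000 mm


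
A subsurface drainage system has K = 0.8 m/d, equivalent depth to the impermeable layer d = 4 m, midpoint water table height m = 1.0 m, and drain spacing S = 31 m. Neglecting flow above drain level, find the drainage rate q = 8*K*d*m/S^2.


q = 8*K*d*m/S^2
q = 8*0.8*4*1.0/31^2
q = 25.6000 / 961

0.0266 m/d


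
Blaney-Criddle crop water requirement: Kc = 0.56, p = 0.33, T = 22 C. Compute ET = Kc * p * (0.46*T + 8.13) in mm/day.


ET = Kc * p * (0.46*T + 8.13)
ET = 0.56 * 0.33 * (0.46*22 + 8.13)
ET = 0.56 * 0.33 * 18.2500

3.3726 mm/day


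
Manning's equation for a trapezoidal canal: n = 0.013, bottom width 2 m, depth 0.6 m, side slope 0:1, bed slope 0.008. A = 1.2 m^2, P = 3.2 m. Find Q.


R = A/P = 1.2/3.2 = 0.375000
Q = (1/0.013) * 1.2 * 0.375000^(2/3) * 0.008^0.5

4.2934 m^3/s


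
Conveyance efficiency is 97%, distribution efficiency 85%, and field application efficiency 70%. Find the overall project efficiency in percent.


Ec = 0.97, Eb = 0.85, Ea = 0.7
E = 0.97 * 0.85 * 0.7 * 100 = 57.7150%

57.7150 %


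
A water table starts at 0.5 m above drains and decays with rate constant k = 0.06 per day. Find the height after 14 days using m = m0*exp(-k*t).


m = m0 * exp(-k*t)
m = 0.5 * exp(-0.06 * 14)
m = 0.5 * exp(-0.8400)

0.2159 m


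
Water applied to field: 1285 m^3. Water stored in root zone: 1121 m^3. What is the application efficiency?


Ea = V_root / V_field * 100 = 1121 / 1285 * 100 = 87.2374%

87.2374 %


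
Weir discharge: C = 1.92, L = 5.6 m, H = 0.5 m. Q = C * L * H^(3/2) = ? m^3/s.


Q = C * L * H^(3/2) = 1.92 * 5.6 * 0.5^1.5 = 1.92 * 5.6 * 0.353553

3.8014 m^3/s


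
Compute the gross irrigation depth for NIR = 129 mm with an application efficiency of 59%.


Ea = 59% = 0.59
GID = NIR / Ea = 129 / 0.59 = 218.6441 mm

218.6441 mm


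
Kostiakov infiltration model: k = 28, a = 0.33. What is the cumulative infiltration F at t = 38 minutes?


F = k * t^a = 28 * 38^0.33
F = 28 * 3.321457

93.0008 mm
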